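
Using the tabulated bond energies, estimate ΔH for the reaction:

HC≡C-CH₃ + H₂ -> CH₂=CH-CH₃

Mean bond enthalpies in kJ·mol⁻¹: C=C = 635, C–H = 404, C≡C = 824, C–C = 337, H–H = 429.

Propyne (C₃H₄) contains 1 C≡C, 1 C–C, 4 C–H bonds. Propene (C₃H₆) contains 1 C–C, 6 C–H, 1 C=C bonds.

Bonds broken (reactants):
  C≡C: 1 × 824 = 824
  C–C: 1 × 337 = 337
  C–H: 4 × 404 = 1616
  H–H: 1 × 429 = 429
  Σ(broken) = 3206 kJ
Bonds formed (products):
  C–C: 1 × 337 = 337
  C–H: 6 × 404 = 2424
  C=C: 1 × 635 = 635
  Σ(formed) = 3396 kJ
ΔH = Σ(broken) − Σ(formed) = 3206 − 3396 = −190 kJ

ΔH ≈ −190 kJ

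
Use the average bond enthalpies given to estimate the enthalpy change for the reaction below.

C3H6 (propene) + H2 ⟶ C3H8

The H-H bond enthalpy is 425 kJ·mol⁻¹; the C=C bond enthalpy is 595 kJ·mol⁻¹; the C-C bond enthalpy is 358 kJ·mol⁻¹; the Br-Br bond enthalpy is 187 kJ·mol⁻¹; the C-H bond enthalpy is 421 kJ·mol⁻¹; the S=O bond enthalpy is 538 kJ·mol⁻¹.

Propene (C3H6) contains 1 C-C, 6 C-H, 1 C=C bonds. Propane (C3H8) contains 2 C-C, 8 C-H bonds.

ΔH ≈ −180 kJ

Bonds broken (reactants):
  C-C: 1 × 358 = 358
  C-H: 6 × 421 = 2526
  C=C: 1 × 595 = 595
  H-H: 1 × 425 = 425
  Σ(broken) = 3904 kJ
Bonds formed (products):
  C-C: 2 × 358 = 716
  C-H: 8 × 421 = 3368
  Σ(formed) = 4084 kJ
ΔH = Σ(broken) − Σ(formed) = 3904 − 4084 = −180 kJ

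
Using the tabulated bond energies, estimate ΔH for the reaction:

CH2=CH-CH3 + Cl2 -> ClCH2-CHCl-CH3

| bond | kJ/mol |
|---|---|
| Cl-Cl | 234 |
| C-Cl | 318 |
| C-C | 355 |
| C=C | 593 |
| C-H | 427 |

ΔH ≈ −164 kJ

Bonds broken (reactants):
  C-C: 1 × 355 = 355
  C-H: 6 × 427 = 2562
  C=C: 1 × 593 = 593
  Cl-Cl: 1 × 234 = 234
  Σ(broken) = 3744 kJ
Bonds formed (products):
  C-C: 2 × 355 = 710
  C-Cl: 2 × 318 = 636
  C-H: 6 × 427 = 2562
  Σ(formed) = 3908 kJ
ΔH = Σ(broken) − Σ(formed) = 3744 − 3908 = −164 kJ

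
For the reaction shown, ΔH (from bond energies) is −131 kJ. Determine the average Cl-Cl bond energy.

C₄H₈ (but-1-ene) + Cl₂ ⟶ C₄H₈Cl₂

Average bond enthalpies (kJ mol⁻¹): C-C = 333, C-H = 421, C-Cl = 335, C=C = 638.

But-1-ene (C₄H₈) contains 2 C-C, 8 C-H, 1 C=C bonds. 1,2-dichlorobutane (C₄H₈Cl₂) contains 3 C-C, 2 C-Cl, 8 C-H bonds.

D(Cl-Cl) ≈ 234 kJ/mol

Let D be the Cl-Cl bond energy.
Σ(broken) = 2×333 + 8×421 + 1×638 + 1×D = 4672 + D
Σ(formed) = 3×333 + 2×335 + 8×421 = 5037
ΔH = Σ(broken) − Σ(formed) = (4672 + D) − (5037) = −365 + D
Setting this equal to −131 kJ gives D = 234 kJ/mol.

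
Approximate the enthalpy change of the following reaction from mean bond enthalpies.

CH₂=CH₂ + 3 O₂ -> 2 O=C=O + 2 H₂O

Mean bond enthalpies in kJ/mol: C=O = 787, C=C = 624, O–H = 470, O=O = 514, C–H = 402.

Bonds broken (reactants):
  C–H: 4 × 402 = 1608
  C=C: 1 × 624 = 624
  O=O: 3 × 514 = 1542
  Σ(broken) = 3774 kJ
Bonds formed (products):
  C=O: 4 × 787 = 3148
  O–H: 4 × 470 = 1880
  Σ(formed) = 5028 kJ
ΔH = Σ(broken) − Σ(formed) = 3774 − 5028 = −1254 kJ

ΔH ≈ −1254 kJ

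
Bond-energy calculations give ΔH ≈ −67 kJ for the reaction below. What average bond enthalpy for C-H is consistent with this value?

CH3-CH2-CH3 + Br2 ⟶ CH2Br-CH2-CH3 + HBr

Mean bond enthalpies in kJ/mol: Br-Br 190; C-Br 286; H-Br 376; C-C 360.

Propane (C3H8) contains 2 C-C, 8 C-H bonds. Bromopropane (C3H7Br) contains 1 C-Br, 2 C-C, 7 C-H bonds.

Let D be the C-H bond energy.
Σ(broken) = 1×190 + 2×360 + 8×D = 910 + 8D
Σ(formed) = 1×286 + 2×360 + 7×D + 1×376 = 1382 + 7D
ΔH = Σ(broken) − Σ(formed) = (910 + 8D) − (1382 + 7D) = −472 + D
Setting this equal to −67 kJ gives D = 405 kJ/mol.

D(C-H) ≈ 405 kJ/mol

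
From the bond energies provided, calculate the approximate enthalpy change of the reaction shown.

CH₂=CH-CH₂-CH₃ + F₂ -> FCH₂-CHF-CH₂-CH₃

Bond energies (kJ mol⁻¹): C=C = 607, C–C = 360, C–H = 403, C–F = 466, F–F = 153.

Bonds broken (reactants):
  C–C: 2 × 360 = 720
  C–H: 8 × 403 = 3224
  C=C: 1 × 607 = 607
  F–F: 1 × 153 = 153
  Σ(broken) = 4704 kJ
Bonds formed (products):
  C–C: 3 × 360 = 1080
  C–F: 2 × 466 = 932
  C–H: 8 × 403 = 3224
  Σ(formed) = 5236 kJ
ΔH = Σ(broken) − Σ(formed) = 4704 − 5236 = −532 kJ

ΔH ≈ −532 kJ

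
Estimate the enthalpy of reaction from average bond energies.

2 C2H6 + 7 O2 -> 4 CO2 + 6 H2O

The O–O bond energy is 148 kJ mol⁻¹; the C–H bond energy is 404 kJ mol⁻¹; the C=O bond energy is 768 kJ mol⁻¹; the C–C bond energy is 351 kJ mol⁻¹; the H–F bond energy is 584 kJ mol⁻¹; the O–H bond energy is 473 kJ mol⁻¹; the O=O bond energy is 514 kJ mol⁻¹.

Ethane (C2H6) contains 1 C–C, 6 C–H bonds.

ΔH ≈ −2672 kJ

Bonds broken (reactants):
  C–C: 2 × 351 = 702
  C–H: 12 × 404 = 4848
  O=O: 7 × 514 = 3598
  Σ(broken) = 9148 kJ
Bonds formed (products):
  C=O: 8 × 768 = 6144
  O–H: 12 × 473 = 5676
  Σ(formed) = 11820 kJ
ΔH = Σ(broken) − Σ(formed) = 9148 − 11820 = −2672 kJ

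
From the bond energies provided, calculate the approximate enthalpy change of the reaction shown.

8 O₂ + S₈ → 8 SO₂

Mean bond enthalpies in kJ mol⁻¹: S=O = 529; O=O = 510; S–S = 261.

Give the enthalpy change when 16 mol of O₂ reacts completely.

Bonds broken (reactants):
  O=O: 8 × 510 = 4080
  S–S: 8 × 261 = 2088
  Σ(broken) = 6168 kJ
Bonds formed (products):
  S=O: 16 × 529 = 8464
  Σ(formed) = 8464 kJ
ΔH = Σ(broken) − Σ(formed) = 6168 − 8464 = −2296 kJ
For 2× the reaction as written: 2 × (−2296) = −4592 kJ

ΔH = −4592 kJ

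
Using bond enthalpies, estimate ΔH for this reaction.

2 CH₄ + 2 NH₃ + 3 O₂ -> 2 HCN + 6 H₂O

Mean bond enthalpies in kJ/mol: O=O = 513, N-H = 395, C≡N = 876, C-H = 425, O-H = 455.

Bonds broken (reactants):
  C-H: 8 × 425 = 3400
  N-H: 6 × 395 = 2370
  O=O: 3 × 513 = 1539
  Σ(broken) = 7309 kJ
Bonds formed (products):
  C≡N: 2 × 876 = 1752
  C-H: 2 × 425 = 850
  O-H: 12 × 455 = 5460
  Σ(formed) = 8062 kJ
ΔH = Σ(broken) − Σ(formed) = 7309 − 8062 = −753 kJ

ΔH ≈ −753 kJ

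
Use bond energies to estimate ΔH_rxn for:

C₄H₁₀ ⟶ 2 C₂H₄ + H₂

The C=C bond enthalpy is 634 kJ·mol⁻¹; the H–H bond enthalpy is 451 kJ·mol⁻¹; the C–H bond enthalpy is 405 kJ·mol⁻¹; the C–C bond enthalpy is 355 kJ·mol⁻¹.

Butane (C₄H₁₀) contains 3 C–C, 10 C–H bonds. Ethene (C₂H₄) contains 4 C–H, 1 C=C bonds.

ΔH ≈ +156 kJ

Bonds broken (reactants):
  C–C: 3 × 355 = 1065
  C–H: 10 × 405 = 4050
  Σ(broken) = 5115 kJ
Bonds formed (products):
  C–H: 8 × 405 = 3240
  C=C: 2 × 634 = 1268
  H–H: 1 × 451 = 451
  Σ(formed) = 4959 kJ
ΔH = Σ(broken) − Σ(formed) = 5115 − 4959 = +156 kJ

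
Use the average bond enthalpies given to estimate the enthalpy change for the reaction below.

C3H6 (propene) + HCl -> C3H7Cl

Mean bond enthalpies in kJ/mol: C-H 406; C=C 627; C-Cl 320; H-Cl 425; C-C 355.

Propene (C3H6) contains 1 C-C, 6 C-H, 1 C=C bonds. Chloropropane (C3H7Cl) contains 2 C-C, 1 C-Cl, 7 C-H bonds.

Bonds broken (reactants):
  C-C: 1 × 355 = 355
  C-H: 6 × 406 = 2436
  C=C: 1 × 627 = 627
  H-Cl: 1 × 425 = 425
  Σ(broken) = 3843 kJ
Bonds formed (products):
  C-C: 2 × 355 = 710
  C-Cl: 1 × 320 = 320
  C-H: 7 × 406 = 2842
  Σ(formed) = 3872 kJ
ΔH = Σ(broken) − Σ(formed) = 3843 − 3872 = −29 kJ

ΔH ≈ −29 kJ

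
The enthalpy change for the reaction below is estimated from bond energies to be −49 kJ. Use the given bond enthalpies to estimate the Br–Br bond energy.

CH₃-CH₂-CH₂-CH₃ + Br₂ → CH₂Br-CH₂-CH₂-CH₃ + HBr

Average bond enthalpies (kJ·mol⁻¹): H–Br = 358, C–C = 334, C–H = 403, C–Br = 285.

D(Br–Br) ≈ 191 kJ/mol

Let D be the Br–Br bond energy.
Σ(broken) = 1×D + 3×334 + 10×403 = 5032 + D
Σ(formed) = 1×285 + 3×334 + 9×403 + 1×358 = 5272
ΔH = Σ(broken) − Σ(formed) = (5032 + D) − (5272) = −240 + D
Setting this equal to −49 kJ gives D = 191 kJ/mol.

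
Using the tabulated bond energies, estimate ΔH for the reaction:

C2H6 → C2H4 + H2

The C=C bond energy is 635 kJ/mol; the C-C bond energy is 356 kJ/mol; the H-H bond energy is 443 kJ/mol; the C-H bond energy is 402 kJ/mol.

Bonds broken (reactants):
  C-C: 1 × 356 = 356
  C-H: 6 × 402 = 2412
  Σ(broken) = 2768 kJ
Bonds formed (products):
  C-H: 4 × 402 = 1608
  C=C: 1 × 635 = 635
  H-H: 1 × 443 = 443
  Σ(formed) = 2686 kJ
ΔH = Σ(broken) − Σ(formed) = 2768 − 2686 = +82 kJ

ΔH ≈ +82 kJ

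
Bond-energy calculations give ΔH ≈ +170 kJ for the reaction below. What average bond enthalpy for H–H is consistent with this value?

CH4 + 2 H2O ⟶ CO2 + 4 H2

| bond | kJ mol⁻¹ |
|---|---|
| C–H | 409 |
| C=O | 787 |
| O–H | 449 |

Let D be the H–H bond energy.
Σ(broken) = 4×409 + 4×449 = 3432
Σ(formed) = 2×787 + 4×D = 1574 + 4D
ΔH = Σ(broken) − Σ(formed) = (3432) − (1574 + 4D) = +1858 − 4D
Setting this equal to +170 kJ gives 4D = 1688, so D = 422 kJ/mol.

D(H–H) ≈ 422 kJ/mol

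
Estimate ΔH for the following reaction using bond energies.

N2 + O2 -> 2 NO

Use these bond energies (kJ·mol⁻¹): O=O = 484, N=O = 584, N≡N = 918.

Bonds broken (reactants):
  N≡N: 1 × 918 = 918
  O=O: 1 × 484 = 484
  Σ(broken) = 1402 kJ
Bonds formed (products):
  N=O: 2 × 584 = 1168
  Σ(formed) = 1168 kJ
ΔH = Σ(broken) − Σ(formed) = 1402 − 1168 = +234 kJ

ΔH ≈ +234 kJ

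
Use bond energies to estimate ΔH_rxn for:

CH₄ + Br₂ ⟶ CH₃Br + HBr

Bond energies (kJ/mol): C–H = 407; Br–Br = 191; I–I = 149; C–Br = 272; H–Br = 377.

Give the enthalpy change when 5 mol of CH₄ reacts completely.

Bonds broken (reactants):
  Br–Br: 1 × 191 = 191
  C–H: 4 × 407 = 1628
  Σ(broken) = 1819 kJ
Bonds formed (products):
  C–Br: 1 × 272 = 272
  C–H: 3 × 407 = 1221
  H–Br: 1 × 377 = 377
  Σ(formed) = 1870 kJ
ΔH = Σ(broken) − Σ(formed) = 1819 − 1870 = −51 kJ
For 5× the reaction as written: 5 × (−51) = −255 kJ

ΔH = −255 kJ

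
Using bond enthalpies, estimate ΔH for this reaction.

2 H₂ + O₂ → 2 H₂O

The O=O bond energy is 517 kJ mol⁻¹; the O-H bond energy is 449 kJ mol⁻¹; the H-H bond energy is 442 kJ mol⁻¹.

ΔH ≈ −395 kJ

Bonds broken (reactants):
  H-H: 2 × 442 = 884
  O=O: 1 × 517 = 517
  Σ(broken) = 1401 kJ
Bonds formed (products):
  O-H: 4 × 449 = 1796
  Σ(formed) = 1796 kJ
ΔH = Σ(broken) − Σ(formed) = 1401 − 1796 = −395 kJ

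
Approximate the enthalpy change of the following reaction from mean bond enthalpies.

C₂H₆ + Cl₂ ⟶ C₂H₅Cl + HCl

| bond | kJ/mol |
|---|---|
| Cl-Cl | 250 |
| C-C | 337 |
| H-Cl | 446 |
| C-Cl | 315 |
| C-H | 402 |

ΔH ≈ −109 kJ

Bonds broken (reactants):
  C-C: 1 × 337 = 337
  C-H: 6 × 402 = 2412
  Cl-Cl: 1 × 250 = 250
  Σ(broken) = 2999 kJ
Bonds formed (products):
  C-C: 1 × 337 = 337
  C-Cl: 1 × 315 = 315
  C-H: 5 × 402 = 2010
  H-Cl: 1 × 446 = 446
  Σ(formed) = 3108 kJ
ΔH = Σ(broken) − Σ(formed) = 2999 − 3108 = −109 kJ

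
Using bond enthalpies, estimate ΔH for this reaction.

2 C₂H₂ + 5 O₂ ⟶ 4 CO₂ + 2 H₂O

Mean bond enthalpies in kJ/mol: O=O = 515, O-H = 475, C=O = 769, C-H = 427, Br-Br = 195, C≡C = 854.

ΔH ≈ −2061 kJ

Bonds broken (reactants):
  C≡C: 2 × 854 = 1708
  C-H: 4 × 427 = 1708
  O=O: 5 × 515 = 2575
  Σ(broken) = 5991 kJ
Bonds formed (products):
  C=O: 8 × 769 = 6152
  O-H: 4 × 475 = 1900
  Σ(formed) = 8052 kJ
ΔH = Σ(broken) − Σ(formed) = 5991 − 8052 = −2061 kJ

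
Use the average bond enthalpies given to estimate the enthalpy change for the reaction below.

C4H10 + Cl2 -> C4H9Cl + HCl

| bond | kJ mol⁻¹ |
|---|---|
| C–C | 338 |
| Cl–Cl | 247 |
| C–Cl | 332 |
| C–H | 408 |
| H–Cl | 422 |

ΔH ≈ −99 kJ

Bonds broken (reactants):
  C–C: 3 × 338 = 1014
  C–H: 10 × 408 = 4080
  Cl–Cl: 1 × 247 = 247
  Σ(broken) = 5341 kJ
Bonds formed (products):
  C–C: 3 × 338 = 1014
  C–Cl: 1 × 332 = 332
  C–H: 9 × 408 = 3672
  H–Cl: 1 × 422 = 422
  Σ(formed) = 5440 kJ
ΔH = Σ(broken) − Σ(formed) = 5341 − 5440 = −99 kJ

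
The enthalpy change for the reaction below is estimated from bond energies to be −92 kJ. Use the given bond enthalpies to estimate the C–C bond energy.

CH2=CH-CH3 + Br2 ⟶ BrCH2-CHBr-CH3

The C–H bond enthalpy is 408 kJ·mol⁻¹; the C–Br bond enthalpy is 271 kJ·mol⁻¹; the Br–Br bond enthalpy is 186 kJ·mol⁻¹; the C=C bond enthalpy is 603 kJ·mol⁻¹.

D(C–C) ≈ 339 kJ/mol

Let D be the C–C bond energy.
Σ(broken) = 1×186 + 1×D + 6×408 + 1×603 = 3237 + D
Σ(formed) = 2×271 + 2×D + 6×408 = 2990 + 2D
ΔH = Σ(broken) − Σ(formed) = (3237 + D) − (2990 + 2D) = +247 − D
Setting this equal to −92 kJ gives D = 339 kJ/mol.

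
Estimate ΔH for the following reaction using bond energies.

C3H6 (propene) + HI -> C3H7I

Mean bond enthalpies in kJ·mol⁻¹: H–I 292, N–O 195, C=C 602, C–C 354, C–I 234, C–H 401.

Bonds broken (reactants):
  C–C: 1 × 354 = 354
  C–H: 6 × 401 = 2406
  C=C: 1 × 602 = 602
  H–I: 1 × 292 = 292
  Σ(broken) = 3654 kJ
Bonds formed (products):
  C–C: 2 × 354 = 708
  C–H: 7 × 401 = 2807
  C–I: 1 × 234 = 234
  Σ(formed) = 3749 kJ
ΔH = Σ(broken) − Σ(formed) = 3654 − 3749 = −95 kJ

ΔH ≈ −95 kJ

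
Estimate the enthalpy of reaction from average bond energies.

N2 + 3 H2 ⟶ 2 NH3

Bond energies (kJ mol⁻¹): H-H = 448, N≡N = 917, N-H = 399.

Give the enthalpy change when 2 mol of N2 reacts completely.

ΔH = −266 kJ

Bonds broken (reactants):
  H-H: 3 × 448 = 1344
  N≡N: 1 × 917 = 917
  Σ(broken) = 2261 kJ
Bonds formed (products):
  N-H: 6 × 399 = 2394
  Σ(formed) = 2394 kJ
ΔH = Σ(broken) − Σ(formed) = 2261 − 2394 = −133 kJ
For 2× the reaction as written: 2 × (−133) = −266 kJ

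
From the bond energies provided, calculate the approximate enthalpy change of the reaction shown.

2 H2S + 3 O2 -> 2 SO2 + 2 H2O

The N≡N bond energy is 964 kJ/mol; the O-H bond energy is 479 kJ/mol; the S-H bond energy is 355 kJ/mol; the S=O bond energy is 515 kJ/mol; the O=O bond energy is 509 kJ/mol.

Bonds broken (reactants):
  O=O: 3 × 509 = 1527
  S-H: 4 × 355 = 1420
  Σ(broken) = 2947 kJ
Bonds formed (products):
  O-H: 4 × 479 = 1916
  S=O: 4 × 515 = 2060
  Σ(formed) = 3976 kJ
ΔH = Σ(broken) − Σ(formed) = 2947 − 3976 = −1029 kJ

ΔH ≈ −1029 kJ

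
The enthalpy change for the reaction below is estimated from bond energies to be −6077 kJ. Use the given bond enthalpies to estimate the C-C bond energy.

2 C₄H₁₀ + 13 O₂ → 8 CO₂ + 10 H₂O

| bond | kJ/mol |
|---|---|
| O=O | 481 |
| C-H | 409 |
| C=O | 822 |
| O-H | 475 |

Let D be the C-C bond energy.
Σ(broken) = 6×D + 20×409 + 13×481 = 14433 + 6D
Σ(formed) = 16×822 + 20×475 = 22652
ΔH = Σ(broken) − Σ(formed) = (14433 + 6D) − (22652) = −8219 + 6D
Setting this equal to −6077 kJ gives 6D = 2142, so D = 357 kJ/mol.

D(C-C) ≈ 357 kJ/mol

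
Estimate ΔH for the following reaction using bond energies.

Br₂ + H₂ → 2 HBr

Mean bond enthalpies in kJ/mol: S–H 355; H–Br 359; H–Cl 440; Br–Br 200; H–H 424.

Bonds broken (reactants):
  Br–Br: 1 × 200 = 200
  H–H: 1 × 424 = 424
  Σ(broken) = 624 kJ
Bonds formed (products):
  H–Br: 2 × 359 = 718
  Σ(formed) = 718 kJ
ΔH = Σ(broken) − Σ(formed) = 624 − 718 = −94 kJ

ΔH ≈ −94 kJ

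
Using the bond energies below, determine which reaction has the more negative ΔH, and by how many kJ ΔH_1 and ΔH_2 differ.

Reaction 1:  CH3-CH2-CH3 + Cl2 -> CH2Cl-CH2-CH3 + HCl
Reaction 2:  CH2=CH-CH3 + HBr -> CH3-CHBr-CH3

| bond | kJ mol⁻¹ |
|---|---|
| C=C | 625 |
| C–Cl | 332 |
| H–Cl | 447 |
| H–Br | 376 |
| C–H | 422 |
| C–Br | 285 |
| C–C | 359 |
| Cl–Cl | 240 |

Reaction 1:
  Bonds broken (reactants):
    C–C: 2 × 359 = 718
    C–H: 8 × 422 = 3376
    Cl–Cl: 1 × 240 = 240
    Σ(broken) = 4334 kJ
  Bonds formed (products):
    C–C: 2 × 359 = 718
    C–Cl: 1 × 332 = 332
    C–H: 7 × 422 = 2954
    H–Cl: 1 × 447 = 447
    Σ(formed) = 4451 kJ
  ΔH_1 = 4334 − 4451 = −117 kJ
Reaction 2:
  Bonds broken (reactants):
    C–C: 1 × 359 = 359
    C–H: 6 × 422 = 2532
    C=C: 1 × 625 = 625
    H–Br: 1 × 376 = 376
    Σ(broken) = 3892 kJ
  Bonds formed (products):
    C–Br: 1 × 285 = 285
    C–C: 2 × 359 = 718
    C–H: 7 × 422 = 2954
    Σ(formed) = 3957 kJ
  ΔH_2 = 3892 − 3957 = −65 kJ
ΔH_1 − ΔH_2 = −52 kJ, so reaction 1 has the more negative ΔH; |ΔH_1 − ΔH_2| = 52 kJ.

Reaction 1, by 52 kJ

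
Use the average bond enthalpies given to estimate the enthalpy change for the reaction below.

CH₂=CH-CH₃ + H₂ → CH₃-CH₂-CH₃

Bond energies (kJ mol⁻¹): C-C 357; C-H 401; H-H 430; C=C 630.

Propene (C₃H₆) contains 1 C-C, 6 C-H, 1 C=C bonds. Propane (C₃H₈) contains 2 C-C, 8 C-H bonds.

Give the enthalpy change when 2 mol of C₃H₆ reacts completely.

ΔH = −198 kJ

Bonds broken (reactants):
  C-C: 1 × 357 = 357
  C-H: 6 × 401 = 2406
  C=C: 1 × 630 = 630
  H-H: 1 × 430 = 430
  Σ(broken) = 3823 kJ
Bonds formed (products):
  C-C: 2 × 357 = 714
  C-H: 8 × 401 = 3208
  Σ(formed) = 3922 kJ
ΔH = Σ(broken) − Σ(formed) = 3823 − 3922 = −99 kJ
For 2× the reaction as written: 2 × (−99) = −198 kJ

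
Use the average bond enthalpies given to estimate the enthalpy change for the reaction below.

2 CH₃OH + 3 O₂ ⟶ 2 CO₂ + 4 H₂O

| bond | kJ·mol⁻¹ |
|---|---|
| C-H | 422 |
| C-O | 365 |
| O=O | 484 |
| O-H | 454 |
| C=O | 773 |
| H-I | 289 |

ΔH ≈ −1102 kJ

Bonds broken (reactants):
  C-H: 6 × 422 = 2532
  C-O: 2 × 365 = 730
  O-H: 2 × 454 = 908
  O=O: 3 × 484 = 1452
  Σ(broken) = 5622 kJ
Bonds formed (products):
  C=O: 4 × 773 = 3092
  O-H: 8 × 454 = 3632
  Σ(formed) = 6724 kJ
ΔH = Σ(broken) − Σ(formed) = 5622 − 6724 = −1102 kJ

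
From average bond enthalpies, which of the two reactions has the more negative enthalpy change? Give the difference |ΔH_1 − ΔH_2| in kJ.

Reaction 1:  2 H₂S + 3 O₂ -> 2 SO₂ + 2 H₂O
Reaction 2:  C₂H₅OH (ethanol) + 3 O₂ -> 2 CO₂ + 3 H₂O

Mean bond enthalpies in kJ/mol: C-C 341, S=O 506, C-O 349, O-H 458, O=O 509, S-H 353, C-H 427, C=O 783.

Reaction 2, by 153 kJ

Reaction 1:
  Bonds broken (reactants):
    O=O: 3 × 509 = 1527
    S-H: 4 × 353 = 1412
    Σ(broken) = 2939 kJ
  Bonds formed (products):
    O-H: 4 × 458 = 1832
    S=O: 4 × 506 = 2024
    Σ(formed) = 3856 kJ
  ΔH_1 = 2939 − 3856 = −917 kJ
Reaction 2:
  Bonds broken (reactants):
    C-C: 1 × 341 = 341
    C-H: 5 × 427 = 2135
    C-O: 1 × 349 = 349
    O-H: 1 × 458 = 458
    O=O: 3 × 509 = 1527
    Σ(broken) = 4810 kJ
  Bonds formed (products):
    C=O: 4 × 783 = 3132
    O-H: 6 × 458 = 2748
    Σ(formed) = 5880 kJ
  ΔH_2 = 4810 − 5880 = −1070 kJ
ΔH_1 − ΔH_2 = +153 kJ, so reaction 2 has the more negative ΔH; |ΔH_1 − ΔH_2| = 153 kJ.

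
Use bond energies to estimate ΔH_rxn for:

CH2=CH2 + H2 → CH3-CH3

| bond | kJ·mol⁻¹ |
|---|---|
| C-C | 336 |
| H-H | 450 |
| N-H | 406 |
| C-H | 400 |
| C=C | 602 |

Bonds broken (reactants):
  C-H: 4 × 400 = 1600
  C=C: 1 × 602 = 602
  H-H: 1 × 450 = 450
  Σ(broken) = 2652 kJ
Bonds formed (products):
  C-C: 1 × 336 = 336
  C-H: 6 × 400 = 2400
  Σ(formed) = 2736 kJ
ΔH = Σ(broken) − Σ(formed) = 2652 − 2736 = −84 kJ

ΔH ≈ −84 kJ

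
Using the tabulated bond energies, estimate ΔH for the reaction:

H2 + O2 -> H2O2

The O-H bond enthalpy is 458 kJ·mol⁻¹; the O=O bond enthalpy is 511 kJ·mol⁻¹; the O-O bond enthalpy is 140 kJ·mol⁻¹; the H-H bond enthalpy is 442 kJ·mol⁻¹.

Bonds broken (reactants):
  H-H: 1 × 442 = 442
  O=O: 1 × 511 = 511
  Σ(broken) = 953 kJ
Bonds formed (products):
  O-H: 2 × 458 = 916
  O-O: 1 × 140 = 140
  Σ(formed) = 1056 kJ
ΔH = Σ(broken) − Σ(formed) = 953 − 1056 = −103 kJ

ΔH ≈ −103 kJ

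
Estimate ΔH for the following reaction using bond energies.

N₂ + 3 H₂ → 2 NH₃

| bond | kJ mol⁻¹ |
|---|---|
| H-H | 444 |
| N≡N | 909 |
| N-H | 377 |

ΔH ≈ −21 kJ

Bonds broken (reactants):
  H-H: 3 × 444 = 1332
  N≡N: 1 × 909 = 909
  Σ(broken) = 2241 kJ
Bonds formed (products):
  N-H: 6 × 377 = 2262
  Σ(formed) = 2262 kJ
ΔH = Σ(broken) − Σ(formed) = 2241 − 2262 = −21 kJ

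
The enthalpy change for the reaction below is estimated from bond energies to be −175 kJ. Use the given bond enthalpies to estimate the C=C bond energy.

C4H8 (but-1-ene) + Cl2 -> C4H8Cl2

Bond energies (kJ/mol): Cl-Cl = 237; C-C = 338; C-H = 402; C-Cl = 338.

Let D be the C=C bond energy.
Σ(broken) = 2×338 + 8×402 + 1×D + 1×237 = 4129 + D
Σ(formed) = 3×338 + 2×338 + 8×402 = 4906
ΔH = Σ(broken) − Σ(formed) = (4129 + D) − (4906) = −777 + D
Setting this equal to −175 kJ gives D = 602 kJ/mol.

D(C=C) ≈ 602 kJ/mol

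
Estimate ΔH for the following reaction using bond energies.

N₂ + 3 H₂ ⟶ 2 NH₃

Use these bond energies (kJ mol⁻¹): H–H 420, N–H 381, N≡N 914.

ΔH ≈ −112 kJ

Bonds broken (reactants):
  H–H: 3 × 420 = 1260
  N≡N: 1 × 914 = 914
  Σ(broken) = 2174 kJ
Bonds formed (products):
  N–H: 6 × 381 = 2286
  Σ(formed) = 2286 kJ
ΔH = Σ(broken) − Σ(formed) = 2174 − 2286 = −112 kJ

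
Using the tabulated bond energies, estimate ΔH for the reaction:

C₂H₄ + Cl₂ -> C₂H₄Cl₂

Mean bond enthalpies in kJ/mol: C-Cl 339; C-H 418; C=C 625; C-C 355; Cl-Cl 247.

Bonds broken (reactants):
  C-H: 4 × 418 = 1672
  C=C: 1 × 625 = 625
  Cl-Cl: 1 × 247 = 247
  Σ(broken) = 2544 kJ
Bonds formed (products):
  C-C: 1 × 355 = 355
  C-Cl: 2 × 339 = 678
  C-H: 4 × 418 = 1672
  Σ(formed) = 2705 kJ
ΔH = Σ(broken) − Σ(formed) = 2544 − 2705 = −161 kJ

ΔH ≈ −161 kJ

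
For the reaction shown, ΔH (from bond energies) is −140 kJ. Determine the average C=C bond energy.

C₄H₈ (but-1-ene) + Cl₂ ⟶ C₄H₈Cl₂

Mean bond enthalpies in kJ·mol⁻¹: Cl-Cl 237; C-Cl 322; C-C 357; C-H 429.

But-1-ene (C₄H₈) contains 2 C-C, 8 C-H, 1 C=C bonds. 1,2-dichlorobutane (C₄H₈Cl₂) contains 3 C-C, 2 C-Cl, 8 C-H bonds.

D(C=C) ≈ 624 kJ/mol

Let D be the C=C bond energy.
Σ(broken) = 2×357 + 8×429 + 1×D + 1×237 = 4383 + D
Σ(formed) = 3×357 + 2×322 + 8×429 = 5147
ΔH = Σ(broken) − Σ(formed) = (4383 + D) − (5147) = −764 + D
Setting this equal to −140 kJ gives D = 624 kJ/mol.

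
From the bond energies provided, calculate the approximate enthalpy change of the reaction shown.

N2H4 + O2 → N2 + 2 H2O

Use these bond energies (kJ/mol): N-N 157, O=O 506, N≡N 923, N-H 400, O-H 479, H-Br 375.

Bonds broken (reactants):
  N-H: 4 × 400 = 1600
  N-N: 1 × 157 = 157
  O=O: 1 × 506 = 506
  Σ(broken) = 2263 kJ
Bonds formed (products):
  N≡N: 1 × 923 = 923
  O-H: 4 × 479 = 1916
  Σ(formed) = 2839 kJ
ΔH = Σ(broken) − Σ(formed) = 2263 − 2839 = −576 kJ

ΔH ≈ −576 kJ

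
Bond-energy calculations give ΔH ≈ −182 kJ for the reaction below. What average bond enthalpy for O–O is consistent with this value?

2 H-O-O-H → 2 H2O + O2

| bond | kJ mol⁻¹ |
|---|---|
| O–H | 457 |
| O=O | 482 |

Let D be the O–O bond energy.
Σ(broken) = 4×457 + 2×D = 1828 + 2D
Σ(formed) = 4×457 + 1×482 = 2310
ΔH = Σ(broken) − Σ(formed) = (1828 + 2D) − (2310) = −482 + 2D
Setting this equal to −182 kJ gives 2D = 300, so D = 150 kJ/mol.

D(O–O) ≈ 150 kJ/mol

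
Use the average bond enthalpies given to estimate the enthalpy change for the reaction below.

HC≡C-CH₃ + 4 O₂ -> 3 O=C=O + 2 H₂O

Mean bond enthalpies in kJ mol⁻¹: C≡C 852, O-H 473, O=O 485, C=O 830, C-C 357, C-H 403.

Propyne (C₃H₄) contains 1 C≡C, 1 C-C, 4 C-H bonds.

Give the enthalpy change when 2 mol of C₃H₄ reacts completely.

Bonds broken (reactants):
  C≡C: 1 × 852 = 852
  C-C: 1 × 357 = 357
  C-H: 4 × 403 = 1612
  O=O: 4 × 485 = 1940
  Σ(broken) = 4761 kJ
Bonds formed (products):
  C=O: 6 × 830 = 4980
  O-H: 4 × 473 = 1892
  Σ(formed) = 6872 kJ
ΔH = Σ(broken) − Σ(formed) = 4761 − 6872 = −2111 kJ
For 2× the reaction as written: 2 × (−2111) = −4222 kJ

ΔH = −4222 kJ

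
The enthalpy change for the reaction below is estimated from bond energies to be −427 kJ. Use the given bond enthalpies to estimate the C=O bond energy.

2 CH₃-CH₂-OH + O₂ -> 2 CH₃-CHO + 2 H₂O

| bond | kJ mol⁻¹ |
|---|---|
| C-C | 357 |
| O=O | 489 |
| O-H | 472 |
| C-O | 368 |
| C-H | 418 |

D(C=O) ≈ 772 kJ/mol

Let D be the C=O bond energy.
Σ(broken) = 2×357 + 10×418 + 2×368 + 2×472 + 1×489 = 7063
Σ(formed) = 2×357 + 8×418 + 2×D + 4×472 = 5946 + 2D
ΔH = Σ(broken) − Σ(formed) = (7063) − (5946 + 2D) = +1117 − 2D
Setting this equal to −427 kJ gives 2D = 1544, so D = 772 kJ/mol.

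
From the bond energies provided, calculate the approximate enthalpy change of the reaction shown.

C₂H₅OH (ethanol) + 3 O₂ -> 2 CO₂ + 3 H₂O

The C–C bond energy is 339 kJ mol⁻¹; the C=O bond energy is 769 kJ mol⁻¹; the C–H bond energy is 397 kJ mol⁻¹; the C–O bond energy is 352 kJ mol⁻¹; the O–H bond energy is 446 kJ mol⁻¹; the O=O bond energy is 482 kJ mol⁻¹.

ΔH ≈ −1184 kJ

Bonds broken (reactants):
  C–C: 1 × 339 = 339
  C–H: 5 × 397 = 1985
  C–O: 1 × 352 = 352
  O–H: 1 × 446 = 446
  O=O: 3 × 482 = 1446
  Σ(broken) = 4568 kJ
Bonds formed (products):
  C=O: 4 × 769 = 3076
  O–H: 6 × 446 = 2676
  Σ(formed) = 5752 kJ
ΔH = Σ(broken) − Σ(formed) = 4568 − 5752 = −1184 kJ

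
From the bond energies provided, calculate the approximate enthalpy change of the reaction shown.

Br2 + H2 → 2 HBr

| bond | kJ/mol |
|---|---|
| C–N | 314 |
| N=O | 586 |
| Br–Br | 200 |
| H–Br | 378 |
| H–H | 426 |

Bonds broken (reactants):
  Br–Br: 1 × 200 = 200
  H–H: 1 × 426 = 426
  Σ(broken) = 626 kJ
Bonds formed (products):
  H–Br: 2 × 378 = 756
  Σ(formed) = 756 kJ
ΔH = Σ(broken) − Σ(formed) = 626 − 756 = −130 kJ

ΔH ≈ −130 kJ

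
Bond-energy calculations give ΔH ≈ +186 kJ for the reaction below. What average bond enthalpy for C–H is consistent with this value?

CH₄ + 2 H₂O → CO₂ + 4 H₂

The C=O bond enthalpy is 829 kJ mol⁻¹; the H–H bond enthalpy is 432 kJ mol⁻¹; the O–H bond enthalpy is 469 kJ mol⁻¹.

D(C–H) ≈ 424 kJ/mol

Let D be the C–H bond energy.
Σ(broken) = 4×D + 4×469 = 1876 + 4D
Σ(formed) = 2×829 + 4×432 = 3386
ΔH = Σ(broken) − Σ(formed) = (1876 + 4D) − (3386) = −1510 + 4D
Setting this equal to +186 kJ gives 4D = 1696, so D = 424 kJ/mol.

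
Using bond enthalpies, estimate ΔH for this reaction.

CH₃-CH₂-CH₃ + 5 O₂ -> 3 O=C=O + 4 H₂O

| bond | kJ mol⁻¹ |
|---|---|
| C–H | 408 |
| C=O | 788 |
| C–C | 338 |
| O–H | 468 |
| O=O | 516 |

ΔH ≈ −1952 kJ

Bonds broken (reactants):
  C–C: 2 × 338 = 676
  C–H: 8 × 408 = 3264
  O=O: 5 × 516 = 2580
  Σ(broken) = 6520 kJ
Bonds formed (products):
  C=O: 6 × 788 = 4728
  O–H: 8 × 468 = 3744
  Σ(formed) = 8472 kJ
ΔH = Σ(broken) − Σ(formed) = 6520 − 8472 = −1952 kJ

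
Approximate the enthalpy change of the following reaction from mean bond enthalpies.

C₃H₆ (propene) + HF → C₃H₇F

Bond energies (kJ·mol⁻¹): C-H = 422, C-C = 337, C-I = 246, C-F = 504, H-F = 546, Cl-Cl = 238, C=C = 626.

ΔH ≈ −91 kJ

Bonds broken (reactants):
  C-C: 1 × 337 = 337
  C-H: 6 × 422 = 2532
  C=C: 1 × 626 = 626
  H-F: 1 × 546 = 546
  Σ(broken) = 4041 kJ
Bonds formed (products):
  C-C: 2 × 337 = 674
  C-F: 1 × 504 = 504
  C-H: 7 × 422 = 2954
  Σ(formed) = 4132 kJ
ΔH = Σ(broken) − Σ(formed) = 4041 − 4132 = −91 kJ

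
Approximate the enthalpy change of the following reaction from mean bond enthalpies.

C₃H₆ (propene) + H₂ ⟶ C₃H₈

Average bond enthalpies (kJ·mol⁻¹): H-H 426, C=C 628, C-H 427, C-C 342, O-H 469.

ΔH ≈ −142 kJ

Bonds broken (reactants):
  C-C: 1 × 342 = 342
  C-H: 6 × 427 = 2562
  C=C: 1 × 628 = 628
  H-H: 1 × 426 = 426
  Σ(broken) = 3958 kJ
Bonds formed (products):
  C-C: 2 × 342 = 684
  C-H: 8 × 427 = 3416
  Σ(formed) = 4100 kJ
ΔH = Σ(broken) − Σ(formed) = 3958 − 4100 = −142 kJ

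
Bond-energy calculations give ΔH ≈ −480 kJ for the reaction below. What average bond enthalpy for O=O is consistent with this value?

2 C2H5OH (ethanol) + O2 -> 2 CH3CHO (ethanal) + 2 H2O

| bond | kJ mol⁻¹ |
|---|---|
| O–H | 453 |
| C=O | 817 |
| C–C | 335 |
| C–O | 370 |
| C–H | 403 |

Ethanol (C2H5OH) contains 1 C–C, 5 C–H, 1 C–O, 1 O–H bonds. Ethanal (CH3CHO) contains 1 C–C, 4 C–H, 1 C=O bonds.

D(O=O) ≈ 514 kJ/mol

Let D be the O=O bond energy.
Σ(broken) = 2×335 + 10×403 + 2×370 + 2×453 + 1×D = 6346 + D
Σ(formed) = 2×335 + 8×403 + 2×817 + 4×453 = 7340
ΔH = Σ(broken) − Σ(formed) = (6346 + D) − (7340) = −994 + D
Setting this equal to −480 kJ gives D = 514 kJ/mol.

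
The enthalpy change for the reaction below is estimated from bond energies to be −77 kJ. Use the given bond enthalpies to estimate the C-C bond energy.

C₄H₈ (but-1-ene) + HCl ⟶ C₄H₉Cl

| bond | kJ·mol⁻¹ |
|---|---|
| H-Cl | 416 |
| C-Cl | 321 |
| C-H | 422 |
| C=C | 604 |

D(C-C) ≈ 354 kJ/mol

Let D be the C-C bond energy.
Σ(broken) = 2×D + 8×422 + 1×604 + 1×416 = 4396 + 2D
Σ(formed) = 3×D + 1×321 + 9×422 = 4119 + 3D
ΔH = Σ(broken) − Σ(formed) = (4396 + 2D) − (4119 + 3D) = +277 − D
Setting this equal to −77 kJ gives D = 354 kJ/mol.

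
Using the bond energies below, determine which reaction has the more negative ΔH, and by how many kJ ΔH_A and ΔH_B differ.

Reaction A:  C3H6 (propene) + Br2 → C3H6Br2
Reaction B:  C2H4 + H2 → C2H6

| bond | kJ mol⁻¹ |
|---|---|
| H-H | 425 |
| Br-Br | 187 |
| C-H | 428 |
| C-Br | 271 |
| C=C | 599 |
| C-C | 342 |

Reaction A:
  Bonds broken (reactants):
    Br-Br: 1 × 187 = 187
    C-C: 1 × 342 = 342
    C-H: 6 × 428 = 2568
    C=C: 1 × 599 = 599
    Σ(broken) = 3696 kJ
  Bonds formed (products):
    C-Br: 2 × 271 = 542
    C-C: 2 × 342 = 684
    C-H: 6 × 428 = 2568
    Σ(formed) = 3794 kJ
  ΔH_A = 3696 − 3794 = −98 kJ
Reaction B:
  Bonds broken (reactants):
    C-H: 4 × 428 = 1712
    C=C: 1 × 599 = 599
    H-H: 1 × 425 = 425
    Σ(broken) = 2736 kJ
  Bonds formed (products):
    C-C: 1 × 342 = 342
    C-H: 6 × 428 = 2568
    Σ(formed) = 2910 kJ
  ΔH_B = 2736 − 2910 = −174 kJ
ΔH_A − ΔH_B = +76 kJ, so reaction B has the more negative ΔH; |ΔH_A − ΔH_B| = 76 kJ.

Reaction B, by 76 kJ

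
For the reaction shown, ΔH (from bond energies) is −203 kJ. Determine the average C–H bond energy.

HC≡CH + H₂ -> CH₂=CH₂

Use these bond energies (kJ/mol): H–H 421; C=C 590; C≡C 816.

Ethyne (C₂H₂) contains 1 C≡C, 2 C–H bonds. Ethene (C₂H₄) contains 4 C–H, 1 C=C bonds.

D(C–H) ≈ 425 kJ/mol

Let D be the C–H bond energy.
Σ(broken) = 1×816 + 2×D + 1×421 = 1237 + 2D
Σ(formed) = 4×D + 1×590 = 590 + 4D
ΔH = Σ(broken) − Σ(formed) = (1237 + 2D) − (590 + 4D) = +647 − 2D
Setting this equal to −203 kJ gives 2D = 850, so D = 425 kJ/mol.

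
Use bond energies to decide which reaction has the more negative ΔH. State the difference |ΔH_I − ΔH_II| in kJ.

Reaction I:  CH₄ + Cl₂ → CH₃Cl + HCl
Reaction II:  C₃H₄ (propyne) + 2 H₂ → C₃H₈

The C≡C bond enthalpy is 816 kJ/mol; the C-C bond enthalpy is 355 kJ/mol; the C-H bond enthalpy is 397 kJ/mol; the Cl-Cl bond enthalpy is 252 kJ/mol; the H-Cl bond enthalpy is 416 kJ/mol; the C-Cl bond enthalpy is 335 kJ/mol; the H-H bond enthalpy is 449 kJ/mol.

Reaction II, by 127 kJ

Reaction I:
  Bonds broken (reactants):
    C-H: 4 × 397 = 1588
    Cl-Cl: 1 × 252 = 252
    Σ(broken) = 1840 kJ
  Bonds formed (products):
    C-Cl: 1 × 335 = 335
    C-H: 3 × 397 = 1191
    H-Cl: 1 × 416 = 416
    Σ(formed) = 1942 kJ
  ΔH_I = 1840 − 1942 = −102 kJ
Reaction II:
  Bonds broken (reactants):
    C≡C: 1 × 816 = 816
    C-C: 1 × 355 = 355
    C-H: 4 × 397 = 1588
    H-H: 2 × 449 = 898
    Σ(broken) = 3657 kJ
  Bonds formed (products):
    C-C: 2 × 355 = 710
    C-H: 8 × 397 = 3176
    Σ(formed) = 3886 kJ
  ΔH_II = 3657 − 3886 = −229 kJ
ΔH_I − ΔH_II = +127 kJ, so reaction II has the more negative ΔH; |ΔH_I − ΔH_II| = 127 kJ.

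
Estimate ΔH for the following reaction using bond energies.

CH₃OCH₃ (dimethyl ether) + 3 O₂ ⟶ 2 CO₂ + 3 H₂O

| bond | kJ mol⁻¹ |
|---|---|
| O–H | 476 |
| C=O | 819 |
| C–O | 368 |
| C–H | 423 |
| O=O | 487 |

Bonds broken (reactants):
  C–H: 6 × 423 = 2538
  C–O: 2 × 368 = 736
  O=O: 3 × 487 = 1461
  Σ(broken) = 4735 kJ
Bonds formed (products):
  C=O: 4 × 819 = 3276
  O–H: 6 × 476 = 2856
  Σ(formed) = 6132 kJ
ΔH = Σ(broken) − Σ(formed) = 4735 − 6132 = −1397 kJ

ΔH ≈ −1397 kJ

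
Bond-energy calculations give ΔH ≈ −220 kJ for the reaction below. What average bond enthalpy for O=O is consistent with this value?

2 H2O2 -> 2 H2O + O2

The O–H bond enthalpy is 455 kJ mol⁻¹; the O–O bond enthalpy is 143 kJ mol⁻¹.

Let D be the O=O bond energy.
Σ(broken) = 4×455 + 2×143 = 2106
Σ(formed) = 4×455 + 1×D = 1820 + D
ΔH = Σ(broken) − Σ(formed) = (2106) − (1820 + D) = +286 − D
Setting this equal to −220 kJ gives D = 506 kJ/mol.

D(O=O) ≈ 506 kJ/mol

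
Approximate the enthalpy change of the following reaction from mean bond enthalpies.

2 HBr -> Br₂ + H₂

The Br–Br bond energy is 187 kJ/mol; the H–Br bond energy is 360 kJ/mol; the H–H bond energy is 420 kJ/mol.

Bonds broken (reactants):
  H–Br: 2 × 360 = 720
  Σ(broken) = 720 kJ
Bonds formed (products):
  Br–Br: 1 × 187 = 187
  H–H: 1 × 420 = 420
  Σ(formed) = 607 kJ
ΔH = Σ(broken) − Σ(formed) = 720 − 607 = +113 kJ

ΔH ≈ +113 kJ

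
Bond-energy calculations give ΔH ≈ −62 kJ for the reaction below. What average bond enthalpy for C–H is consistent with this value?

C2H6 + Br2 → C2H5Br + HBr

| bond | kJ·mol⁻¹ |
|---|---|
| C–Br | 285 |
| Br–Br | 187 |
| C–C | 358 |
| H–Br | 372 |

D(C–H) ≈ 408 kJ/mol

Let D be the C–H bond energy.
Σ(broken) = 1×187 + 1×358 + 6×D = 545 + 6D
Σ(formed) = 1×285 + 1×358 + 5×D + 1×372 = 1015 + 5D
ΔH = Σ(broken) − Σ(formed) = (545 + 6D) − (1015 + 5D) = −470 + D
Setting this equal to −62 kJ gives D = 408 kJ/mol.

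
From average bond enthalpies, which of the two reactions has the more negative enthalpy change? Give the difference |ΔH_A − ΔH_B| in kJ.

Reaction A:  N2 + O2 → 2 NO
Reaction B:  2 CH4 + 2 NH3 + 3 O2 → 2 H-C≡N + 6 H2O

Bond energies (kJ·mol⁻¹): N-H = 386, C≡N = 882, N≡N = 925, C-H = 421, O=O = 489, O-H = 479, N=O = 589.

Reaction B, by 1439 kJ

Reaction A:
  Bonds broken (reactants):
    N≡N: 1 × 925 = 925
    O=O: 1 × 489 = 489
    Σ(broken) = 1414 kJ
  Bonds formed (products):
    N=O: 2 × 589 = 1178
    Σ(formed) = 1178 kJ
  ΔH_A = 1414 − 1178 = +236 kJ
Reaction B:
  Bonds broken (reactants):
    C-H: 8 × 421 = 3368
    N-H: 6 × 386 = 2316
    O=O: 3 × 489 = 1467
    Σ(broken) = 7151 kJ
  Bonds formed (products):
    C≡N: 2 × 882 = 1764
    C-H: 2 × 421 = 842
    O-H: 12 × 479 = 5748
    Σ(formed) = 8354 kJ
  ΔH_B = 7151 − 8354 = −1203 kJ
ΔH_A − ΔH_B = +1439 kJ, so reaction B has the more negative ΔH; |ΔH_A − ΔH_B| = 1439 kJ.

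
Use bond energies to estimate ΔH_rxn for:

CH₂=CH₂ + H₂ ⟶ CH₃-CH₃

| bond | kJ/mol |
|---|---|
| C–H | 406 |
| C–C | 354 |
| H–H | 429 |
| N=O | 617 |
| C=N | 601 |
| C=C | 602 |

ΔH ≈ −135 kJ

Bonds broken (reactants):
  C–H: 4 × 406 = 1624
  C=C: 1 × 602 = 602
  H–H: 1 × 429 = 429
  Σ(broken) = 2655 kJ
Bonds formed (products):
  C–C: 1 × 354 = 354
  C–H: 6 × 406 = 2436
  Σ(formed) = 2790 kJ
ΔH = Σ(broken) − Σ(formed) = 2655 − 2790 = −135 kJ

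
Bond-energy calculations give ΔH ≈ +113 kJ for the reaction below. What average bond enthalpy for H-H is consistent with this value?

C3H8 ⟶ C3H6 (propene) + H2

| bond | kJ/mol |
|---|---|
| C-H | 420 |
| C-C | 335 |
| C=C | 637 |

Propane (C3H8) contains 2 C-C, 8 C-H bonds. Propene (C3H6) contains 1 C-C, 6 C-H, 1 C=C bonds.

Let D be the H-H bond energy.
Σ(broken) = 2×335 + 8×420 = 4030
Σ(formed) = 1×335 + 6×420 + 1×637 + 1×D = 3492 + D
ΔH = Σ(broken) − Σ(formed) = (4030) − (3492 + D) = +538 − D
Setting this equal to +113 kJ gives D = 425 kJ/mol.

D(H-H) ≈ 425 kJ/mol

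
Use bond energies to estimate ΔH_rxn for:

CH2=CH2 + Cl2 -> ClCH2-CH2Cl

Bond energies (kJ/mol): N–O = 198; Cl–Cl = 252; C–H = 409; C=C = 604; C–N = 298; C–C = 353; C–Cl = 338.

Bonds broken (reactants):
  C–H: 4 × 409 = 1636
  C=C: 1 × 604 = 604
  Cl–Cl: 1 × 252 = 252
  Σ(broken) = 2492 kJ
Bonds formed (products):
  C–C: 1 × 353 = 353
  C–Cl: 2 × 338 = 676
  C–H: 4 × 409 = 1636
  Σ(formed) = 2665 kJ
ΔH = Σ(broken) − Σ(formed) = 2492 − 2665 = −173 kJ

ΔH ≈ −173 kJ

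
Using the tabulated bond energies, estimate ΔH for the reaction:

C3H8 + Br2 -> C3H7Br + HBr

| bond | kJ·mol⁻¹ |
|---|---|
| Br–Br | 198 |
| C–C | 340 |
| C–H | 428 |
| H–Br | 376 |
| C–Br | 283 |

Bonds broken (reactants):
  Br–Br: 1 × 198 = 198
  C–C: 2 × 340 = 680
  C–H: 8 × 428 = 3424
  Σ(broken) = 4302 kJ
Bonds formed (products):
  C–Br: 1 × 283 = 283
  C–C: 2 × 340 = 680
  C–H: 7 × 428 = 2996
  H–Br: 1 × 376 = 376
  Σ(formed) = 4335 kJ
ΔH = Σ(broken) − Σ(formed) = 4302 − 4335 = −33 kJ

ΔH ≈ −33 kJ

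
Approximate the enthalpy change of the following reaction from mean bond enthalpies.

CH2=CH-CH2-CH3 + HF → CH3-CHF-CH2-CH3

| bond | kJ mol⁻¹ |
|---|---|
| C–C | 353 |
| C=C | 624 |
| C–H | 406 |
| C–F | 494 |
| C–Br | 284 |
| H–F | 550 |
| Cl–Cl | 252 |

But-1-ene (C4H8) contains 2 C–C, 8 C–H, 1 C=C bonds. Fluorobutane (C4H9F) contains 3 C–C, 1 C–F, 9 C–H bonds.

ΔH ≈ −79 kJ

Bonds broken (reactants):
  C–C: 2 × 353 = 706
  C–H: 8 × 406 = 3248
  C=C: 1 × 624 = 624
  H–F: 1 × 550 = 550
  Σ(broken) = 5128 kJ
Bonds formed (products):
  C–C: 3 × 353 = 1059
  C–F: 1 × 494 = 494
  C–H: 9 × 406 = 3654
  Σ(formed) = 5207 kJ
ΔH = Σ(broken) − Σ(formed) = 5128 − 5207 = −79 kJ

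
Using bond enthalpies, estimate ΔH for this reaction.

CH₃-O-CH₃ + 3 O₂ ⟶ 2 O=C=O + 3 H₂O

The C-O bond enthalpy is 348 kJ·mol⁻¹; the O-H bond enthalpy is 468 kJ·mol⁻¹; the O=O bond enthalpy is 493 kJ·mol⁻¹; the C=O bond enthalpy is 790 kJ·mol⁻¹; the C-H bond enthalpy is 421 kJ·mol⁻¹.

ΔH ≈ −1267 kJ

Bonds broken (reactants):
  C-H: 6 × 421 = 2526
  C-O: 2 × 348 = 696
  O=O: 3 × 493 = 1479
  Σ(broken) = 4701 kJ
Bonds formed (products):
  C=O: 4 × 790 = 3160
  O-H: 6 × 468 = 2808
  Σ(formed) = 5968 kJ
ΔH = Σ(broken) − Σ(formed) = 4701 − 5968 = −1267 kJ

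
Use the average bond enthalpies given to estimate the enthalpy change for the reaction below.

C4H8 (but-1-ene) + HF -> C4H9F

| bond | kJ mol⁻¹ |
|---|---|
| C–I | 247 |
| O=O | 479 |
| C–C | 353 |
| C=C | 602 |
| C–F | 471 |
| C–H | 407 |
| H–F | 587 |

ΔH ≈ −42 kJ

Bonds broken (reactants):
  C–C: 2 × 353 = 706
  C–H: 8 × 407 = 3256
  C=C: 1 × 602 = 602
  H–F: 1 × 587 = 587
  Σ(broken) = 5151 kJ
Bonds formed (products):
  C–C: 3 × 353 = 1059
  C–F: 1 × 471 = 471
  C–H: 9 × 407 = 3663
  Σ(formed) = 5193 kJ
ΔH = Σ(broken) − Σ(formed) = 5151 − 5193 = −42 kJ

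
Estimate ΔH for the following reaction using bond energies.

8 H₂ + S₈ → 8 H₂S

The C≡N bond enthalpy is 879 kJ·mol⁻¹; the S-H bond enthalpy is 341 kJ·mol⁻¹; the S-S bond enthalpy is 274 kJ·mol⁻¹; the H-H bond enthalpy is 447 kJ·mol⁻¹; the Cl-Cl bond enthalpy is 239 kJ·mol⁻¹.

ΔH ≈ +312 kJ

Bonds broken (reactants):
  H-H: 8 × 447 = 3576
  S-S: 8 × 274 = 2192
  Σ(broken) = 5768 kJ
Bonds formed (products):
  S-H: 16 × 341 = 5456
  Σ(formed) = 5456 kJ
ΔH = Σ(broken) − Σ(formed) = 5768 − 5456 = +312 kJ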